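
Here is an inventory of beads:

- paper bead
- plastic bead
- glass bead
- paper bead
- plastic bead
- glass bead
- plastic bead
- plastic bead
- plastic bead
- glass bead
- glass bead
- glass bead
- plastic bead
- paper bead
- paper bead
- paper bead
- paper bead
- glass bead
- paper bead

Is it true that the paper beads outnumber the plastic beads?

There are 7 paper beads.
There are 6 plastic beads.
The claim requires 7 > 6, which holds.

True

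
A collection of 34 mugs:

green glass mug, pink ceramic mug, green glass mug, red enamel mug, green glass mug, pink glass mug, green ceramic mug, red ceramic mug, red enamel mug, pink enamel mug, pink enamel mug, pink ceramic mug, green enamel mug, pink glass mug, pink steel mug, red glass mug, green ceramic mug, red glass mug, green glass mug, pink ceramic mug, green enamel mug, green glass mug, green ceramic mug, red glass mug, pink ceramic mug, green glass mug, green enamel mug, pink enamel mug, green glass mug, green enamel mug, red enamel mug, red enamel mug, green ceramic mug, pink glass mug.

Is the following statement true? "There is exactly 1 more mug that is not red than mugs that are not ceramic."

|mugs that are not red| = 26.
|mugs that are not ceramic| = 25.
The claim requires 26 − 25 (= 1) to equal 1, which holds.

True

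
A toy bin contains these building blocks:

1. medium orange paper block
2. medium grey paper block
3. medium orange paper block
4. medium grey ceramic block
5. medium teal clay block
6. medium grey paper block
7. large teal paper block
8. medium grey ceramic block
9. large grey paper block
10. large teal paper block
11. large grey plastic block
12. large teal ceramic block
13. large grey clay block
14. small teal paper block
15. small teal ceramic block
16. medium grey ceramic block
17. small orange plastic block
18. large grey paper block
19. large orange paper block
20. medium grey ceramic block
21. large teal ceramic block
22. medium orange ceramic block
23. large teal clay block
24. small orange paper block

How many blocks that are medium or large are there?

20

large: 10; medium: 10; together 10 + 10 = 20.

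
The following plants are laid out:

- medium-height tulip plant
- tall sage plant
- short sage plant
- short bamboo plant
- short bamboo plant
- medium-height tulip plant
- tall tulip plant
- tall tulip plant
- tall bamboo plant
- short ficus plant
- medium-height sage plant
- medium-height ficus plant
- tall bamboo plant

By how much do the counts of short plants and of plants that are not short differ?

short plants: 4. plants that are not short: 9.
|4 − 9| = 9 − 4 = 5.

5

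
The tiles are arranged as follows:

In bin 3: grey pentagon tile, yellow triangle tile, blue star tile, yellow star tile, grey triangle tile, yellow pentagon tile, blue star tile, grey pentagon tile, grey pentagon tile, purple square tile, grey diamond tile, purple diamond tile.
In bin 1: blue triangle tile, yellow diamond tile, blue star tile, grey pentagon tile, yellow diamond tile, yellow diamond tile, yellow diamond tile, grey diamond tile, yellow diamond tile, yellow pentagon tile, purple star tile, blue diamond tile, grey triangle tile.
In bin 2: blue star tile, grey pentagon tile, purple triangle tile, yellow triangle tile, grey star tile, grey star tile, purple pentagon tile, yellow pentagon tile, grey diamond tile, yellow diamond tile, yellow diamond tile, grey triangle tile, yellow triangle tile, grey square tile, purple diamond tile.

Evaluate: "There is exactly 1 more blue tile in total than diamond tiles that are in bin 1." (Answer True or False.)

False

blue tiles: 6.
diamond tiles in bin 1: 7.
The claim requires 6 − 7 (= -1) to equal 1, which does not hold.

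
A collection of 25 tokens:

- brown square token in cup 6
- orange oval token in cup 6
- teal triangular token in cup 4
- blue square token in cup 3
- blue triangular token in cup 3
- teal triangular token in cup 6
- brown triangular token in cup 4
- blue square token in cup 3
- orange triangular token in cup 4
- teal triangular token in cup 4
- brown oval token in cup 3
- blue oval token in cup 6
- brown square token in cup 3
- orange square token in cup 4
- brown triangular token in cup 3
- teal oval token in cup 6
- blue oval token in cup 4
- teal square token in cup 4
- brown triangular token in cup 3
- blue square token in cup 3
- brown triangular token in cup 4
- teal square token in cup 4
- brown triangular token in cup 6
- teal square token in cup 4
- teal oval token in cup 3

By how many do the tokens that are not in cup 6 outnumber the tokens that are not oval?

tokens that are not in cup 6: 19.
tokens that are not oval: 19.
19 − 19 = 0.

0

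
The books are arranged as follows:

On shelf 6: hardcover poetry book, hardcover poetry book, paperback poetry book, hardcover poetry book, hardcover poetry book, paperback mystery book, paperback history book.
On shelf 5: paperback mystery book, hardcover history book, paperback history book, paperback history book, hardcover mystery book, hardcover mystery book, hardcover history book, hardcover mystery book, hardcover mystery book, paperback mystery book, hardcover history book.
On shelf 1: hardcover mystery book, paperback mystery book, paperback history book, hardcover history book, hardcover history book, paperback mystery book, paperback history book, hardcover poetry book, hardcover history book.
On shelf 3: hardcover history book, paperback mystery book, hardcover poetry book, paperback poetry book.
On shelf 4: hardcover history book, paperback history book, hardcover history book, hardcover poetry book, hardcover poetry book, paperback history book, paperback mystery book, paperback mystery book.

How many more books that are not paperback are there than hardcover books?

0

books that are not paperback: 22.
hardcover books: 22.
22 − 22 = 0.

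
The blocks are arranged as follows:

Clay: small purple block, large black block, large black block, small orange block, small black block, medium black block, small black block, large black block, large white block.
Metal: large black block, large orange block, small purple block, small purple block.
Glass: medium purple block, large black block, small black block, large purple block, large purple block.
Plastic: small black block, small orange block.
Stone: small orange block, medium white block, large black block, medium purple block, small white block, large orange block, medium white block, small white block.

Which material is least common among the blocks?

plastic

Counts by material: clay 9, stone 8, glass 5, metal 4, plastic 2.
The minimum is 2, held uniquely by plastic.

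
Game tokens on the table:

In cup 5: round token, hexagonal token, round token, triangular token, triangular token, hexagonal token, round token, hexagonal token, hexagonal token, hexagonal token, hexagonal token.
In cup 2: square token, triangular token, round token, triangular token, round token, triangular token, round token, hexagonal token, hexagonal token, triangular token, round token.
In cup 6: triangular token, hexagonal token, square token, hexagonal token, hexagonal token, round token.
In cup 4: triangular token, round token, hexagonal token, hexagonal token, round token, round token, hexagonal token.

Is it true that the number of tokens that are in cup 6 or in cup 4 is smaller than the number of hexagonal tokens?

There are 13 tokens in cup 6 or in cup 4.
There are 14 hexagonal tokens.
The claim requires 13 < 14, which holds.

True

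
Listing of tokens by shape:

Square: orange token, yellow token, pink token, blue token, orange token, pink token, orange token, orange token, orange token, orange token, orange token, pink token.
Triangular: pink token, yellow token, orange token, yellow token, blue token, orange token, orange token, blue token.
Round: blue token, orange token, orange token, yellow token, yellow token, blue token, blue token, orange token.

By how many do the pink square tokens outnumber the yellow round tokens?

1

pink square tokens: 3.
yellow round tokens: 2.
3 − 2 = 1.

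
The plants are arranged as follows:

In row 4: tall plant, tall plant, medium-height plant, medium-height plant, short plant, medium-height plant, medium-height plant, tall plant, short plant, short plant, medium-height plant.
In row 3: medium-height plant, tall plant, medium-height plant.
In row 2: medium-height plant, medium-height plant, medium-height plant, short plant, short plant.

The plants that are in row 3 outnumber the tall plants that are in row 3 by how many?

2

plants in row 3: 3.
tall plants in row 3: 1.
3 − 1 = 2.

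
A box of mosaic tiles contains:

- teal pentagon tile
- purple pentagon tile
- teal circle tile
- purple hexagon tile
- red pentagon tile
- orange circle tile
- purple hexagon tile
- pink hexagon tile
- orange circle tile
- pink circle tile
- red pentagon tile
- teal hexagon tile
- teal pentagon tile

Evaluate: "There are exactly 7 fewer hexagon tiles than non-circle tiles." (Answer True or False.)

hexagon tiles: 4.
non-circle tiles: 9.
The claim requires 9 − 4 (= 5) to equal 7, which does not hold.

False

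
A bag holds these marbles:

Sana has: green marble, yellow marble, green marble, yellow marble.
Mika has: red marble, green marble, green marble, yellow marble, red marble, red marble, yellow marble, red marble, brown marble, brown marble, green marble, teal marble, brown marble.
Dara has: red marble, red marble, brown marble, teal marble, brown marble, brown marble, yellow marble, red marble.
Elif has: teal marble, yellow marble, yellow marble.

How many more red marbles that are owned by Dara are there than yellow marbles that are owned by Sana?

1

red marbles owned by Dara: 3.
yellow marbles owned by Sana: 2.
3 − 2 = 1.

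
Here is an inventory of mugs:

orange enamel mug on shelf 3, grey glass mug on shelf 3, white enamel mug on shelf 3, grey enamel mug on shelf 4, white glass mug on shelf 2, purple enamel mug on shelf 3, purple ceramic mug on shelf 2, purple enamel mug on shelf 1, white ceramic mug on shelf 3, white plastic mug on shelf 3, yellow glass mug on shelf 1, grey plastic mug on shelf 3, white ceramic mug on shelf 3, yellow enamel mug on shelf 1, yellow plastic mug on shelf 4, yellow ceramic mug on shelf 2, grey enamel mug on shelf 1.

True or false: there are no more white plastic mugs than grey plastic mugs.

True

|white plastic mugs| = 1.
|grey plastic mugs| = 1.
The claim requires 1 ≤ 1, which holds.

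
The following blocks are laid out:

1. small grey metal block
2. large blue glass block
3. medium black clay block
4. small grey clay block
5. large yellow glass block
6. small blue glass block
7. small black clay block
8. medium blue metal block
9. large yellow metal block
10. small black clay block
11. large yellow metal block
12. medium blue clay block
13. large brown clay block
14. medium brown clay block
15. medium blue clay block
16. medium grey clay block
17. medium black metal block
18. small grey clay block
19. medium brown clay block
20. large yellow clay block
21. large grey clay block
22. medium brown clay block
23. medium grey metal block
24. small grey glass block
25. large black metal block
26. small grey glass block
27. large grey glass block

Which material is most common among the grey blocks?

clay

Counts by material (restricted to grey blocks): clay 4, glass 3, metal 2.
The maximum is 4, held uniquely by clay.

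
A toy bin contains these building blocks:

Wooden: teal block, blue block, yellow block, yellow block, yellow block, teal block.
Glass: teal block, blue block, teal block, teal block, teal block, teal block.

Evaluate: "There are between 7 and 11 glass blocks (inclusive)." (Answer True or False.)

False

There are 6 glass blocks.
The claim requires 7 ≤ 6 ≤ 11, which does not hold.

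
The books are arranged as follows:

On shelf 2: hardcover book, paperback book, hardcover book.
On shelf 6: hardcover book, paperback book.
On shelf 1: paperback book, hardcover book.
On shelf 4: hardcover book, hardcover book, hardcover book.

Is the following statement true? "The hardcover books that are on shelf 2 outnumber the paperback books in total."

False

|hardcover books on shelf 2| = 2.
|paperback books| = 3.
The claim requires 2 > 3, which does not hold.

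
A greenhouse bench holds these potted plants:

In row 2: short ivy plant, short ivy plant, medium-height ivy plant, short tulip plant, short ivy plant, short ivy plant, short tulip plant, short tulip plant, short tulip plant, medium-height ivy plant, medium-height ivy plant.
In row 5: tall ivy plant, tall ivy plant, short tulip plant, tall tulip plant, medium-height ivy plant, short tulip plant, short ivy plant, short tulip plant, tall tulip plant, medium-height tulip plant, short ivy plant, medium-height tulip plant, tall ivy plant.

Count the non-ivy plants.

11

Total plants: 24; with the excluded value: 13; remaining 24 − 13 = 11.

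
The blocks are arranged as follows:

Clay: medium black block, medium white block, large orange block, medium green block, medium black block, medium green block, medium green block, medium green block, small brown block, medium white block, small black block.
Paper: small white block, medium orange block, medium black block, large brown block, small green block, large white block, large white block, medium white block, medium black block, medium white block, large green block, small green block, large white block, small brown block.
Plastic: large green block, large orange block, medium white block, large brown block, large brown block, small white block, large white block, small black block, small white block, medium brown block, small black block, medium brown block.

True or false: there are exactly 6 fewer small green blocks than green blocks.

True

small green blocks: 2.
green blocks: 8.
The claim requires 8 − 2 (= 6) to equal 6, which holds.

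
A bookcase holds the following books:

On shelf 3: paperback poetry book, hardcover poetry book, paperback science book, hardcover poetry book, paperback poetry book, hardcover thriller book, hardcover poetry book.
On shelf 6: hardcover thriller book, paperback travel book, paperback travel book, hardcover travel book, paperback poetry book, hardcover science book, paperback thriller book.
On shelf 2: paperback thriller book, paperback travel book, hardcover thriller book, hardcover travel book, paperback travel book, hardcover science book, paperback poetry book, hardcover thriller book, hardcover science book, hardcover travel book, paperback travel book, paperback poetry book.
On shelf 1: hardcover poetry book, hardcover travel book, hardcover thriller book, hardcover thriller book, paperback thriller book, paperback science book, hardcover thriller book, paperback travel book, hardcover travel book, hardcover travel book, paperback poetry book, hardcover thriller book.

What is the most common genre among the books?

travel

Counts by genre: travel 12, thriller 11, poetry 10, science 5.
The maximum is 12, held uniquely by travel.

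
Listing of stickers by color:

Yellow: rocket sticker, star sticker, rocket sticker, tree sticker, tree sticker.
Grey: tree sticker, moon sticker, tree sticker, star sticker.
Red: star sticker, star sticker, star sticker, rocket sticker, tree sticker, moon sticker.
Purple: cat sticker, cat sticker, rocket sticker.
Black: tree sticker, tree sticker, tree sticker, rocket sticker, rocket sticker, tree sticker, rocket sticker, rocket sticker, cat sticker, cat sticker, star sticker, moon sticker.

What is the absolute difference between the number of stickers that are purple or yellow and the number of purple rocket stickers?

7

stickers that are purple or yellow: 8. purple rocket stickers: 1.
|8 − 1| = 8 − 1 = 7.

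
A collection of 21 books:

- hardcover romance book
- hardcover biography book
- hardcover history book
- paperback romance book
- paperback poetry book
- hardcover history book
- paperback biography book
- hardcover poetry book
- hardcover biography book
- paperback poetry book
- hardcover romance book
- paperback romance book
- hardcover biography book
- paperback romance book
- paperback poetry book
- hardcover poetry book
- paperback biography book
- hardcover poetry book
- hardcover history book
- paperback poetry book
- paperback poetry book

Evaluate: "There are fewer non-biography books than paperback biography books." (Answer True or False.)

False

There are 16 non-biography books.
There are 2 paperback biography books.
The claim requires 16 < 2, which does not hold.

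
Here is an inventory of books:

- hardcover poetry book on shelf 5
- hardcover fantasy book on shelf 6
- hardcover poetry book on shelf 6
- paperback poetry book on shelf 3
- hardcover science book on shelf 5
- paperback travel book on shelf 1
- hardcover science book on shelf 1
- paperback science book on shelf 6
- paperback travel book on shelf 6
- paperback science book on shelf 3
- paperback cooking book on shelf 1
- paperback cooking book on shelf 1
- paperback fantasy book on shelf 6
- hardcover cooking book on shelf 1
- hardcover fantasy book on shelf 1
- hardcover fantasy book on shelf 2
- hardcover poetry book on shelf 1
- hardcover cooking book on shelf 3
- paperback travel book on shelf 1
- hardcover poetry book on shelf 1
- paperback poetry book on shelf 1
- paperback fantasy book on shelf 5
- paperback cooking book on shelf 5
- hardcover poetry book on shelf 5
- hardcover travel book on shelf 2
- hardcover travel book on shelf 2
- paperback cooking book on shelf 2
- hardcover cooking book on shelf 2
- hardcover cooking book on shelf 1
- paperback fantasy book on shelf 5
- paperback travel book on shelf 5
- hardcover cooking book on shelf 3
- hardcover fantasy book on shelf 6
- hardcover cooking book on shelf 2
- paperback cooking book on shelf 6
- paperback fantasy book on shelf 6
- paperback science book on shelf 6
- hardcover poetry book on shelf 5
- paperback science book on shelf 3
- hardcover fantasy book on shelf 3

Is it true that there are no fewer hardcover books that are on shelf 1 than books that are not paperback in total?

hardcover books on shelf 1: 6.
books that are not paperback: 21.
The claim requires 6 ≥ 21, which does not hold.

False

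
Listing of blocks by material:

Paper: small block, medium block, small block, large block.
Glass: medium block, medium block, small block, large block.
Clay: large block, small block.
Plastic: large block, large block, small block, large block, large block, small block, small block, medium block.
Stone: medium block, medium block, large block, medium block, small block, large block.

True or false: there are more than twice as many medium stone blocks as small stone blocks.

True

medium stone blocks: 3.
small stone blocks: 1.
The claim requires 3 > 2 × 1 = 2, which holds.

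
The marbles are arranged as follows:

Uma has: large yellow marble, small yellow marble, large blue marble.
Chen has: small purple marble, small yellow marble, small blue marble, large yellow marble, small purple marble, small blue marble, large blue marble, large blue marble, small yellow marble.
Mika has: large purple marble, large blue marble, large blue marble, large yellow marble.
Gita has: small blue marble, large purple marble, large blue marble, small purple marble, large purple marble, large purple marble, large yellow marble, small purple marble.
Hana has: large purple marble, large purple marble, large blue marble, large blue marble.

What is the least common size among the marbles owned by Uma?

small

Counts by size (restricted to marbles owned by Uma): large 2, small 1.
The minimum is 1, held uniquely by small.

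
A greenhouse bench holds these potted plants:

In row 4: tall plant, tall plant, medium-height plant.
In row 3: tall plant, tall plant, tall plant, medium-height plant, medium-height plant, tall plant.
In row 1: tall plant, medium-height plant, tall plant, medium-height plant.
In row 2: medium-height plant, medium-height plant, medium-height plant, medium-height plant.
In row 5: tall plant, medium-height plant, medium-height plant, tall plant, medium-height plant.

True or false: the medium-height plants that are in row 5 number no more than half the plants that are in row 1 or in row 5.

True

medium-height plants in row 5: 3.
plants in row 1 or in row 5: 9.
The claim requires 2 × 3 = 6 ≤ 9, which holds.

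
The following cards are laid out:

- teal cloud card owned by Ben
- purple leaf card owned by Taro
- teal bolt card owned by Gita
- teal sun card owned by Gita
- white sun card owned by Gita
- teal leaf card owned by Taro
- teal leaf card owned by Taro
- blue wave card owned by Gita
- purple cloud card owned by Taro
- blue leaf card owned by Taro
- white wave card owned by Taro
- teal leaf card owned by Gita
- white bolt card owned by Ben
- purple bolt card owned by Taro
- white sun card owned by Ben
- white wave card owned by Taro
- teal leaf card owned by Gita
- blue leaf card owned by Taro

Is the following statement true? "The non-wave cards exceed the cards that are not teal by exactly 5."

There are 15 non-wave cards.
There are 11 cards that are not teal.
The claim requires 15 − 11 (= 4) to equal 5, which does not hold.

False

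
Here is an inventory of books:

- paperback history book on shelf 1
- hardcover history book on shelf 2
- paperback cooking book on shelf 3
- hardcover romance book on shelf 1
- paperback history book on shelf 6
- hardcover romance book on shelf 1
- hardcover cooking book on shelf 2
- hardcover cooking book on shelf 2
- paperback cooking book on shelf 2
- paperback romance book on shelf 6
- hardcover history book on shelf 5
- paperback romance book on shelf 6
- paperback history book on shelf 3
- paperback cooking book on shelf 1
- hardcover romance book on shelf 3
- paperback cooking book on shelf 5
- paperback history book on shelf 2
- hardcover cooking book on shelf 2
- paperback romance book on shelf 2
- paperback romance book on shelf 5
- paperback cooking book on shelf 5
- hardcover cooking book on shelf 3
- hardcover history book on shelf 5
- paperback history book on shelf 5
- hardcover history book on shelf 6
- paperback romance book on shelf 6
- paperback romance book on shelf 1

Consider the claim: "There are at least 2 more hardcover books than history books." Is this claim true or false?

True

There are 11 hardcover books.
There are 9 history books.
The claim requires 11 − 9 = 2 ≥ 2, which holds.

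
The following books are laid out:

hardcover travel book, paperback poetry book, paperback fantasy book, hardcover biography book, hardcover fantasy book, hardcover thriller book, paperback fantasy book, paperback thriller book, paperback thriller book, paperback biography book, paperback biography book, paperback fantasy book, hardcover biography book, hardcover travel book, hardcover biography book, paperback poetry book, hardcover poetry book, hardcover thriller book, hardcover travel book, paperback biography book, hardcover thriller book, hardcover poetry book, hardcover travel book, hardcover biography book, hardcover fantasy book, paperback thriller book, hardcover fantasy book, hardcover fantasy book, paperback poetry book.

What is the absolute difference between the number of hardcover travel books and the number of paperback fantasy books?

hardcover travel books: 4. paperback fantasy books: 3.
|4 − 3| = 4 − 3 = 1.

1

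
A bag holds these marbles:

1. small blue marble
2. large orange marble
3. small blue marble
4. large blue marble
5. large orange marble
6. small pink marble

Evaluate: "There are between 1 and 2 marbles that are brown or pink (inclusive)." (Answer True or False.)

|marbles that are brown or pink| = 1.
The claim requires 1 ≤ 1 ≤ 2, which holds.

True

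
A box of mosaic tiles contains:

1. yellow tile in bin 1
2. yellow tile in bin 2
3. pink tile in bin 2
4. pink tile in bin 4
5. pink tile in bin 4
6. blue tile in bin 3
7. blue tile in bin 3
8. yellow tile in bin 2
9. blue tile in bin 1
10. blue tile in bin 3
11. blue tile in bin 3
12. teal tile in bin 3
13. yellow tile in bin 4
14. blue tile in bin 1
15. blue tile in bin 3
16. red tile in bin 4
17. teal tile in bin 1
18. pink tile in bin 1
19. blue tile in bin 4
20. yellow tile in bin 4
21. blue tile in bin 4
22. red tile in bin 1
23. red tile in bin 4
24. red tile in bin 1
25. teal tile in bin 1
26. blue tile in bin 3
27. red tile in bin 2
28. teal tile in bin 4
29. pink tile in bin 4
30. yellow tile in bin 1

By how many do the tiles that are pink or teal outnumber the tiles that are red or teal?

0

tiles that are pink or teal: 9.
tiles that are red or teal: 9.
9 − 9 = 0.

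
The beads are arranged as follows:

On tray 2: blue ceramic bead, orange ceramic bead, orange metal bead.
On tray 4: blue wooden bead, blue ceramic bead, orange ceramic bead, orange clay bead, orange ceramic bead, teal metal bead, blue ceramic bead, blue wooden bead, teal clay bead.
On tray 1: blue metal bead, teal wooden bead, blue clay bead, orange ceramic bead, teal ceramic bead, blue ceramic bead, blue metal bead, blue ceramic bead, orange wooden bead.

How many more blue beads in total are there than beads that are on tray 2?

7

blue beads: 10.
beads on tray 2: 3.
10 − 3 = 7.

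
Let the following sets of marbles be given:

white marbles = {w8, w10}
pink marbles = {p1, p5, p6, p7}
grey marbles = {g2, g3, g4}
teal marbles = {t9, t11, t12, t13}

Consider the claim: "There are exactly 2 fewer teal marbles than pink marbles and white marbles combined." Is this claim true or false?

True

|teal marbles| = 4.
pink marbles: 4; white marbles: 2; combined: 4 + 2 = 6.
The claim requires 6 − 4 (= 2) to equal 2, which holds.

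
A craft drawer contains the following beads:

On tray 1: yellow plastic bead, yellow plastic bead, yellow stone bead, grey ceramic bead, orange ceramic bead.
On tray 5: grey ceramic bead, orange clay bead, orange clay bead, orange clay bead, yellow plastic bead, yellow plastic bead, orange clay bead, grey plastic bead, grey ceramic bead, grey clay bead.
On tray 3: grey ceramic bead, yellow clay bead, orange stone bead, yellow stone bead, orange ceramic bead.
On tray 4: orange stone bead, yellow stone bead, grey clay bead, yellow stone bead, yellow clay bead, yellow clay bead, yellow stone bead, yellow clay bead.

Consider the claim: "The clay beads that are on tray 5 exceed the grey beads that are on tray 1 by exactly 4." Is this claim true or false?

clay beads on tray 5: 5.
grey beads on tray 1: 1.
The claim requires 5 − 1 (= 4) to equal 4, which holds.

True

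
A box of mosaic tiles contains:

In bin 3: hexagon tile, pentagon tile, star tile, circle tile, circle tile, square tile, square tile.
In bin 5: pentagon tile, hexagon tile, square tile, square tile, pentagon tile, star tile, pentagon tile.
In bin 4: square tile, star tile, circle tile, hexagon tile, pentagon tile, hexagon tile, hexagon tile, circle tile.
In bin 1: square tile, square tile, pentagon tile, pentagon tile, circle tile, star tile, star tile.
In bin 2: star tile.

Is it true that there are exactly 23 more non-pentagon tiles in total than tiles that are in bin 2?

|non-pentagon tiles| = 23.
|tiles in bin 2| = 1.
The claim requires 23 − 1 (= 22) to equal 23, which does not hold.

False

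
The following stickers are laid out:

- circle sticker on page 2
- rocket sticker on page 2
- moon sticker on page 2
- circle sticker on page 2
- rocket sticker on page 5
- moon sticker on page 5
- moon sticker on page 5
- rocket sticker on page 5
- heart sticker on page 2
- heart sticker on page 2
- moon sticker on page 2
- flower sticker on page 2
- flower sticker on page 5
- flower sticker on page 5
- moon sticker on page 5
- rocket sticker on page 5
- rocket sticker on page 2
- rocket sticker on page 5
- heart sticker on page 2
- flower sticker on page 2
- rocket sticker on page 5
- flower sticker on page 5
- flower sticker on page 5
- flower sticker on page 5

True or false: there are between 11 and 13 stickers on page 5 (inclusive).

There are 13 stickers on page 5.
The claim requires 11 ≤ 13 ≤ 13, which holds.

True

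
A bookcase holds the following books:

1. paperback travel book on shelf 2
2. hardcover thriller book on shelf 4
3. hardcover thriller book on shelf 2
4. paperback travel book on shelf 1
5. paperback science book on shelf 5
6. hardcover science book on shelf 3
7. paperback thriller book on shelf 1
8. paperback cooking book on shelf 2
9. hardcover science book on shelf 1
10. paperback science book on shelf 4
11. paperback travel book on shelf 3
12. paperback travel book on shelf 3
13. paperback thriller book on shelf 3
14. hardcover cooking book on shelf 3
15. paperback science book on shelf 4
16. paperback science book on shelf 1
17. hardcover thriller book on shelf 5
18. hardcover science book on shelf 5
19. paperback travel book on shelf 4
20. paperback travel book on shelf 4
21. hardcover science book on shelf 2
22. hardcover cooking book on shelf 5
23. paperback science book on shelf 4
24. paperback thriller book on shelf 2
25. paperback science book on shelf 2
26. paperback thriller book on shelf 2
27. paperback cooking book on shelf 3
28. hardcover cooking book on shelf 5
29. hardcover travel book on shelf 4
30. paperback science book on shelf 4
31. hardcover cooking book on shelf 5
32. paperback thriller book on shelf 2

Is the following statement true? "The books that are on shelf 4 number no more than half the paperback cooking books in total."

There are 8 books on shelf 4.
There are 2 paperback cooking books.
The claim requires 2 × 8 = 16 ≤ 2, which does not hold.

False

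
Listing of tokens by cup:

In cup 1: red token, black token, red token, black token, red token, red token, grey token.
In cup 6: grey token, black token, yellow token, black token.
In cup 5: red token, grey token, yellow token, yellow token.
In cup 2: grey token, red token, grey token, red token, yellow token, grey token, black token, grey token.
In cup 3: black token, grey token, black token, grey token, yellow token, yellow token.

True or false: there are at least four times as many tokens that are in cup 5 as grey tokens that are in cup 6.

There are 4 tokens in cup 5.
There is 1 grey token in cup 6.
The claim requires 4 ≥ 4 × 1 = 4, which holds.

True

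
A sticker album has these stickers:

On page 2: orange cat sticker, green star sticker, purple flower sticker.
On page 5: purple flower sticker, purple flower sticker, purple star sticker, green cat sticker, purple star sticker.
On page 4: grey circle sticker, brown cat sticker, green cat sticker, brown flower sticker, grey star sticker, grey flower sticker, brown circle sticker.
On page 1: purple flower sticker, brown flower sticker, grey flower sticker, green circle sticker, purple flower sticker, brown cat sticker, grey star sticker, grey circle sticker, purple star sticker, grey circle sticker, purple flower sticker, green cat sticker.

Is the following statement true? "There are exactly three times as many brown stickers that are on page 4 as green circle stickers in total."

True

There are 3 brown stickers on page 4.
There is 1 green circle sticker.
The claim requires 3 = 3 × 1 = 3, which holds.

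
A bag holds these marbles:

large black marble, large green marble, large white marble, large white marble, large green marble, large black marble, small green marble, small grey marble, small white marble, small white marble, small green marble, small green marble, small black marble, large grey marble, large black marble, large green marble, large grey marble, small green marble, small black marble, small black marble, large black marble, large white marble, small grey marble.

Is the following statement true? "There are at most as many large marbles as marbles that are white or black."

True

large marbles: 12.
marbles that are white or black: 12.
The claim requires 12 ≤ 12, which holds.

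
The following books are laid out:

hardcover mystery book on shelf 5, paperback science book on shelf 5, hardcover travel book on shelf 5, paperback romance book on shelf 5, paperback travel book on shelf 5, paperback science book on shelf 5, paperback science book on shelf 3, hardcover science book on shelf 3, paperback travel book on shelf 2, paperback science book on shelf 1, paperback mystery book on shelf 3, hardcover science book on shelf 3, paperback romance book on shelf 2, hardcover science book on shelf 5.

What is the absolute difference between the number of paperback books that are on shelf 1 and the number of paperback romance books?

1

paperback books on shelf 1: 1. paperback romance books: 2.
|1 − 2| = 2 − 1 = 1.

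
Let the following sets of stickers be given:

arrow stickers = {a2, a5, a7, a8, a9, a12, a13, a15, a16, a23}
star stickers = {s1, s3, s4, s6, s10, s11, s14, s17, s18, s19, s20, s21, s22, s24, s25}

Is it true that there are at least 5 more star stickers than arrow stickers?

There are 15 star stickers.
There are 10 arrow stickers.
The claim requires 15 − 10 = 5 ≥ 5, which holds.

True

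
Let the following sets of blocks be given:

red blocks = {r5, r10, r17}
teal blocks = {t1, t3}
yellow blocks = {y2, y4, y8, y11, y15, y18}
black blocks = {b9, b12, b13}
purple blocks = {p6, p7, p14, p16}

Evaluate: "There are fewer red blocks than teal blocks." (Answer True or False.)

False

red blocks: 3.
teal blocks: 2.
The claim requires 3 < 2, which does not hold.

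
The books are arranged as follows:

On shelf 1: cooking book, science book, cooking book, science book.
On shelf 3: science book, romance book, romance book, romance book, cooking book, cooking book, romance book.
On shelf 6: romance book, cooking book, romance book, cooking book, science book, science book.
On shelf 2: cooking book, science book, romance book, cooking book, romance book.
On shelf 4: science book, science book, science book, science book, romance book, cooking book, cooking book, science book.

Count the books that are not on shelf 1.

26

Total books: 30; with the excluded value: 4; remaining 30 − 4 = 26.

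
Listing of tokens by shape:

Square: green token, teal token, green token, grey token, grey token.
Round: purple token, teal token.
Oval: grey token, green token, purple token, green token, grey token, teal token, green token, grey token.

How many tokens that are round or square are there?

round: 2; square: 5; together 2 + 5 = 7.

7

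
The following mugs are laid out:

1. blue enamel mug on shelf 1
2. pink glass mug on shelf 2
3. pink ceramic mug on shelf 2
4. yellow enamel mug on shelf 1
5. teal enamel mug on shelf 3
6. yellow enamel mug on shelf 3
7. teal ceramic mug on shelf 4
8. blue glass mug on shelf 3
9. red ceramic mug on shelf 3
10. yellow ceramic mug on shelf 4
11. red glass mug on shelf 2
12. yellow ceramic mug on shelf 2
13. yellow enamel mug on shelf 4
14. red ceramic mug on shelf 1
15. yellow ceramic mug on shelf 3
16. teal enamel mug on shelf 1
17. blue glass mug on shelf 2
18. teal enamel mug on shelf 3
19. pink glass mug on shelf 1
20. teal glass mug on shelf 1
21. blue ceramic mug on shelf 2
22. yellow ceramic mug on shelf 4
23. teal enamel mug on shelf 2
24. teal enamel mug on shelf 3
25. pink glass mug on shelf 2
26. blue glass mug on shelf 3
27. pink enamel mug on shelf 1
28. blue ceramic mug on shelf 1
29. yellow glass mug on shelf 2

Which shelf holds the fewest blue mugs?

Counts by shelf (restricted to blue mugs): shelf 3→2, shelf 2→2, shelf 1→2, shelf 4→0.
The minimum is 0, held uniquely by shelf 4.

shelf 4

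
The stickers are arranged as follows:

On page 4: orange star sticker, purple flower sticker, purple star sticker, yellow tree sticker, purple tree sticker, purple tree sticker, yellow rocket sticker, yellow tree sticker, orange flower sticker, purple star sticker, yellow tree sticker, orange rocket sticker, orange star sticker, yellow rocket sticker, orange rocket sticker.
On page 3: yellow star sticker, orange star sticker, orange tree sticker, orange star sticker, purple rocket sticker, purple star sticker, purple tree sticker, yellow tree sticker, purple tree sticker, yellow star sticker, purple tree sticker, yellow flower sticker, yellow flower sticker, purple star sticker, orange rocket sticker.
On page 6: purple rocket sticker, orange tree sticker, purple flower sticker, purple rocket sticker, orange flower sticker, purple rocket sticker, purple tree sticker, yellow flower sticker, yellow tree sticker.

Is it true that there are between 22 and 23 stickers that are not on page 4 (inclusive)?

False

stickers that are not on page 4: 24.
The claim requires 22 ≤ 24 ≤ 23, which does not hold.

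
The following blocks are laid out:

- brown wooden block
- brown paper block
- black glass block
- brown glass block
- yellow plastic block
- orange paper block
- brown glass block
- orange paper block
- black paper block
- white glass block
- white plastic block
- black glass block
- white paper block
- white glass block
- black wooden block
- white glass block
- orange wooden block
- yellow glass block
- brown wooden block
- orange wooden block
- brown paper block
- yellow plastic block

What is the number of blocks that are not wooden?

17

Total blocks: 22; with the excluded value: 5; remaining 22 − 5 = 17.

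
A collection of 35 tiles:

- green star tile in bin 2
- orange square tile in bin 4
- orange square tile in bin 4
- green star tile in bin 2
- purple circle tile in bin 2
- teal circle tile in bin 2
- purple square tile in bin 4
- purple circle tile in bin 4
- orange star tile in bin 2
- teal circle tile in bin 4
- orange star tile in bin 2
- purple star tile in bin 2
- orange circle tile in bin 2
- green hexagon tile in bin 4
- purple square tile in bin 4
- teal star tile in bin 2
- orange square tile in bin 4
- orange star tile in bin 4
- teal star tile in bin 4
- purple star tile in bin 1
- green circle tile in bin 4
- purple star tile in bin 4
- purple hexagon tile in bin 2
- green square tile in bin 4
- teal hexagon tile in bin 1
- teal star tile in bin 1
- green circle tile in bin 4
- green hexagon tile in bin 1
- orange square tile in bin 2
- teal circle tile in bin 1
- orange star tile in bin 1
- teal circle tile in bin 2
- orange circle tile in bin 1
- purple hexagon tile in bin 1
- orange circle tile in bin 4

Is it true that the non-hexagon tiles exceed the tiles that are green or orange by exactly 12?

True

|non-hexagon tiles| = 30.
|tiles that are green or orange| = 18.
The claim requires 30 − 18 (= 12) to equal 12, which holds.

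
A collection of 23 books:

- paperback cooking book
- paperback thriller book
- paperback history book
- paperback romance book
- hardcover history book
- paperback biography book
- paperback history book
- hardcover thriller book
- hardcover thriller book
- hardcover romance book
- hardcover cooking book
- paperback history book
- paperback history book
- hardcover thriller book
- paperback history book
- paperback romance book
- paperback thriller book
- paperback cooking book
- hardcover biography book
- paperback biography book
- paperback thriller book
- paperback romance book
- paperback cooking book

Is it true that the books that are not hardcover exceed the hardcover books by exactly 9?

|books that are not hardcover| = 16.
|hardcover books| = 7.
The claim requires 16 − 7 (= 9) to equal 9, which holds.

True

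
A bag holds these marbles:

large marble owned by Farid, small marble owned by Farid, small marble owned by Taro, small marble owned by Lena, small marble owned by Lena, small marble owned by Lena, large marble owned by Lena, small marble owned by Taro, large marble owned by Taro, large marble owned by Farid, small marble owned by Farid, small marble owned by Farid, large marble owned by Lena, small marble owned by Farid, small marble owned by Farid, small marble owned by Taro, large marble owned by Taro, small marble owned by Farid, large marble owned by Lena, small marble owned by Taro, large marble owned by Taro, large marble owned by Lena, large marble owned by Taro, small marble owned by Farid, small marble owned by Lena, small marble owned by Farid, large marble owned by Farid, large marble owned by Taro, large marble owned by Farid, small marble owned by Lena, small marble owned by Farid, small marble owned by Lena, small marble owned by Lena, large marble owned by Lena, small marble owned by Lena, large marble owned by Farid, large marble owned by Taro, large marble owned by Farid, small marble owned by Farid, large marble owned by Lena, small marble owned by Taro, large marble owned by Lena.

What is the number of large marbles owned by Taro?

6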